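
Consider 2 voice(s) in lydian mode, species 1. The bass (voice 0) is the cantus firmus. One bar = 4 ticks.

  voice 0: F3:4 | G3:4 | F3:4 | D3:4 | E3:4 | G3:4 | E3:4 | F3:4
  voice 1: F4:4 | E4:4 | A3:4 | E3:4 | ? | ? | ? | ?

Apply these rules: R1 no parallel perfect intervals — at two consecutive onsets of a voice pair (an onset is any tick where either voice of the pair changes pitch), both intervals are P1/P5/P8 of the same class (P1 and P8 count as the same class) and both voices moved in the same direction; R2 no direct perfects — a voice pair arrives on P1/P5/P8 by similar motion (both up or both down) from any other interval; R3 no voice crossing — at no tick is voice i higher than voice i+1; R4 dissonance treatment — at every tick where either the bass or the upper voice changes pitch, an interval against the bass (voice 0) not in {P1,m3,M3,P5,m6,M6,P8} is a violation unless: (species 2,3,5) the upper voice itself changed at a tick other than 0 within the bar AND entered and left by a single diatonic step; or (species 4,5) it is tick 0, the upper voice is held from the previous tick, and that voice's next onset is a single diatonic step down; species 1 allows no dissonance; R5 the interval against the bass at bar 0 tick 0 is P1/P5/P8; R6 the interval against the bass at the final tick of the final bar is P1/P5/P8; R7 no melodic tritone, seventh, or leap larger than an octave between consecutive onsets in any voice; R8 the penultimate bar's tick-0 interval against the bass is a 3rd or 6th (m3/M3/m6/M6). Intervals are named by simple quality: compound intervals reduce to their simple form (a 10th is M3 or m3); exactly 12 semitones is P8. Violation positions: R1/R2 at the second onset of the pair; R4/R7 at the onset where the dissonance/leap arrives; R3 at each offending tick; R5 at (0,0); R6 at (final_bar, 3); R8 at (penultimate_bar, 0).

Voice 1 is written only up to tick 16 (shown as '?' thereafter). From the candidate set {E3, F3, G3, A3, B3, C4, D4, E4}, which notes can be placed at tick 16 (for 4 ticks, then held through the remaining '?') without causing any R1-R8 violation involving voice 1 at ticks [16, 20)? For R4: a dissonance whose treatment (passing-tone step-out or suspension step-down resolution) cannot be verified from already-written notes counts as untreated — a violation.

E3: legal
F3: violates R4
G3: legal
A3: violates R4
B3: violates R2
C4: legal
D4: violates R4,R7
E4: violates R2

{C4, E3, G3}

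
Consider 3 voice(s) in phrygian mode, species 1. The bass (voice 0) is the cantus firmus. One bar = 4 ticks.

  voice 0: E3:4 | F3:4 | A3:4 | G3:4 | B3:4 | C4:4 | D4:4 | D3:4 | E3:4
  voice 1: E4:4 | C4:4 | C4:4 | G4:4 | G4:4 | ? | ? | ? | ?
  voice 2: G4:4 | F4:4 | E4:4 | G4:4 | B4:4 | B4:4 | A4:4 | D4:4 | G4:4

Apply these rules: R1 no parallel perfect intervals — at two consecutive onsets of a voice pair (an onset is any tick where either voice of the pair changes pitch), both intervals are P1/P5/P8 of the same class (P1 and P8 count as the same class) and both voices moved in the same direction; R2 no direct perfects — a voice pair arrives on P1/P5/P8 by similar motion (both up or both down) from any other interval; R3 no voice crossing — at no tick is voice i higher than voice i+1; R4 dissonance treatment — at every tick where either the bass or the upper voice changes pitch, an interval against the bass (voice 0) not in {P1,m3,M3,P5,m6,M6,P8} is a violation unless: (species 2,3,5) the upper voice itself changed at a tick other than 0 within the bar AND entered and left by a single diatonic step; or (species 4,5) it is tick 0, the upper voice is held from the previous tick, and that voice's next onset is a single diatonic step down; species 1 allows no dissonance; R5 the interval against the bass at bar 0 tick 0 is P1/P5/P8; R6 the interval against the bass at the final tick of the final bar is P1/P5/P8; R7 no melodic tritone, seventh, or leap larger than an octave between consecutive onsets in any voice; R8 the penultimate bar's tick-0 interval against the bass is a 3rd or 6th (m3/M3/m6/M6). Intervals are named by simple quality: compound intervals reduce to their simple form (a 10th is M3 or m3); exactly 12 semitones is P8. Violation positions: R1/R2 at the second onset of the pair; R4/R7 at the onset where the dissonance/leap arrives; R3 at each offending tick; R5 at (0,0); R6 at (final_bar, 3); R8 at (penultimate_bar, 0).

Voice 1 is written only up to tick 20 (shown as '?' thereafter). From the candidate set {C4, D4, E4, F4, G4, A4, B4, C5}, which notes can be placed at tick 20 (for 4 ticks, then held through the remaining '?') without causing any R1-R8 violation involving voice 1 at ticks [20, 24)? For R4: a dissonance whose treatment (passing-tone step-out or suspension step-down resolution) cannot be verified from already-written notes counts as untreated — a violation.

C4: legal
D4: violates R4
E4: legal
F4: violates R4
G4: legal
A4: legal
B4: violates R4
C5: violates R2,R3

{A4, C4, E4, G4}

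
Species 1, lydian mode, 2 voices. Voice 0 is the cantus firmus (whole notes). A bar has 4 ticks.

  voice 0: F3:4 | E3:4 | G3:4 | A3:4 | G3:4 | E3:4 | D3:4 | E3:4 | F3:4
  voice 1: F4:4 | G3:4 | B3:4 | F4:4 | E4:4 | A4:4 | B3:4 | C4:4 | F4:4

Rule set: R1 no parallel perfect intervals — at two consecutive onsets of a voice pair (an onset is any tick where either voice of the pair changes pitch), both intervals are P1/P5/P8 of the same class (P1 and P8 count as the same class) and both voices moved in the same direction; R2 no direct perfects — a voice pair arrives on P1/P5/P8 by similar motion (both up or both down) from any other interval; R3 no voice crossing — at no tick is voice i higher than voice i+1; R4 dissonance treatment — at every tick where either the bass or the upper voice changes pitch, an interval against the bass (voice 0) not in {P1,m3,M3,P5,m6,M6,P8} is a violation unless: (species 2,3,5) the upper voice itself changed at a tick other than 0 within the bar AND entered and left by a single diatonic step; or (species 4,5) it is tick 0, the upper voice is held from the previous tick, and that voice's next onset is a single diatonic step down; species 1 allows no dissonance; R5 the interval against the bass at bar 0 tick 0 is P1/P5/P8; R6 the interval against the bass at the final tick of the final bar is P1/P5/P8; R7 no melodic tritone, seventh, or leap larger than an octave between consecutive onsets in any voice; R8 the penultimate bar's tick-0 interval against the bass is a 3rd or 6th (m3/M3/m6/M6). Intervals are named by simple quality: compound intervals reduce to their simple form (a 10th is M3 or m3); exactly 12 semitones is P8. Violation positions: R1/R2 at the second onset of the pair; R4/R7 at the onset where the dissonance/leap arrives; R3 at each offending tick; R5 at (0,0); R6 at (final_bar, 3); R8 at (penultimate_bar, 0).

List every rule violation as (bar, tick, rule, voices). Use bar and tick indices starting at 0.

bar 0: v0=F3 v1=F4 downbeat P8
bar 1: v0=E3 v1=G3 downbeat m3
bar 2: v0=G3 v1=B3 downbeat M3
bar 3: v0=A3 v1=F4 downbeat m6
bar 4: v0=G3 v1=E4 downbeat M6
bar 5: v0=E3 v1=A4 downbeat P4
bar 6: v0=D3 v1=B3 downbeat M6
bar 7: v0=E3 v1=C4 downbeat m6
bar 8: v0=F3 v1=F4 downbeat P8
  -> R7 @ bar 1 tick 0 v(1,): F4->G3 leap 10st
  -> R7 @ bar 3 tick 0 v(1,): B3->F4 leap 6st
  -> R4 @ bar 5 tick 0 v(0, 1): E3/A4 P4 untreated
  -> R7 @ bar 6 tick 0 v(1,): A4->B3 leap 10st
  -> R2 @ bar 8 tick 0 v(0, 1): E3/C4 m6 -> F3/F4 P8 similar

(1, 0, R7, (1,))
(3, 0, R7, (1,))
(5, 0, R4, (0, 1))
(6, 0, R7, (1,))
(8, 0, R2, (0, 1))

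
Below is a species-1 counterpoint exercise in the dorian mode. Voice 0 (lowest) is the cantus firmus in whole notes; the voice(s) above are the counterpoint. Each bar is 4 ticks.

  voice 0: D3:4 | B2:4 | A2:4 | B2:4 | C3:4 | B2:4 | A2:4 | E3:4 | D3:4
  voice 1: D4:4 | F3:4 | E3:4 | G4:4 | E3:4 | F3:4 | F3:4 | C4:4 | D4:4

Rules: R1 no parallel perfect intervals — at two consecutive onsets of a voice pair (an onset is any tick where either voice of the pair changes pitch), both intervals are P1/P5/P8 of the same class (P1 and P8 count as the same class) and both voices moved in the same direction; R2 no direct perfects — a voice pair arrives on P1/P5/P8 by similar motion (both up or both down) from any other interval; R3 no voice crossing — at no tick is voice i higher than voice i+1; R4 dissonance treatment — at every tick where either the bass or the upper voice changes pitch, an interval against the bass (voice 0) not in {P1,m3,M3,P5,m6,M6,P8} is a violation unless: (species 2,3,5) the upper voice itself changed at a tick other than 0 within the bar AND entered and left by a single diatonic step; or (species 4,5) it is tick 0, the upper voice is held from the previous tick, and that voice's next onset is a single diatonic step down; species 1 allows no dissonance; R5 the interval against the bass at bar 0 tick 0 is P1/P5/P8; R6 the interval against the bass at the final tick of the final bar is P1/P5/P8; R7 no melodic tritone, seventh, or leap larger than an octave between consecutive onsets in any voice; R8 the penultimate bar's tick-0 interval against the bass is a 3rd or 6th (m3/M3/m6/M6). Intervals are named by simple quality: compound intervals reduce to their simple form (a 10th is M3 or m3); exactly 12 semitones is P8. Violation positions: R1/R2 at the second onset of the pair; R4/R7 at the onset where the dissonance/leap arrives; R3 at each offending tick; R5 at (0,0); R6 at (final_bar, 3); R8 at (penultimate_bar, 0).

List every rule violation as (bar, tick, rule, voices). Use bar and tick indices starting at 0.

(1, 0, R4, (0, 1))
(2, 0, R2, (0, 1))
(3, 0, R7, (1,))
(4, 0, R7, (1,))
(5, 0, R4, (0, 1))

bar 0: v0=D3 v1=D4 downbeat P8
bar 1: v0=B2 v1=F3 downbeat TT
bar 2: v0=A2 v1=E3 downbeat P5
bar 3: v0=B2 v1=G4 downbeat m6
bar 4: v0=C3 v1=E3 downbeat M3
bar 5: v0=B2 v1=F3 downbeat TT
bar 6: v0=A2 v1=F3 downbeat m6
bar 7: v0=E3 v1=C4 downbeat m6
bar 8: v0=D3 v1=D4 downbeat P8
  -> R4 @ bar 1 tick 0 v(0, 1): B2/F3 TT untreated
  -> R2 @ bar 2 tick 0 v(0, 1): B2/F3 TT -> A2/E3 P5 similar
  -> R7 @ bar 3 tick 0 v(1,): E3->G4 leap 15st
  -> R7 @ bar 4 tick 0 v(1,): G4->E3 leap 15st
  -> R4 @ bar 5 tick 0 v(0, 1): B2/F3 TT untreated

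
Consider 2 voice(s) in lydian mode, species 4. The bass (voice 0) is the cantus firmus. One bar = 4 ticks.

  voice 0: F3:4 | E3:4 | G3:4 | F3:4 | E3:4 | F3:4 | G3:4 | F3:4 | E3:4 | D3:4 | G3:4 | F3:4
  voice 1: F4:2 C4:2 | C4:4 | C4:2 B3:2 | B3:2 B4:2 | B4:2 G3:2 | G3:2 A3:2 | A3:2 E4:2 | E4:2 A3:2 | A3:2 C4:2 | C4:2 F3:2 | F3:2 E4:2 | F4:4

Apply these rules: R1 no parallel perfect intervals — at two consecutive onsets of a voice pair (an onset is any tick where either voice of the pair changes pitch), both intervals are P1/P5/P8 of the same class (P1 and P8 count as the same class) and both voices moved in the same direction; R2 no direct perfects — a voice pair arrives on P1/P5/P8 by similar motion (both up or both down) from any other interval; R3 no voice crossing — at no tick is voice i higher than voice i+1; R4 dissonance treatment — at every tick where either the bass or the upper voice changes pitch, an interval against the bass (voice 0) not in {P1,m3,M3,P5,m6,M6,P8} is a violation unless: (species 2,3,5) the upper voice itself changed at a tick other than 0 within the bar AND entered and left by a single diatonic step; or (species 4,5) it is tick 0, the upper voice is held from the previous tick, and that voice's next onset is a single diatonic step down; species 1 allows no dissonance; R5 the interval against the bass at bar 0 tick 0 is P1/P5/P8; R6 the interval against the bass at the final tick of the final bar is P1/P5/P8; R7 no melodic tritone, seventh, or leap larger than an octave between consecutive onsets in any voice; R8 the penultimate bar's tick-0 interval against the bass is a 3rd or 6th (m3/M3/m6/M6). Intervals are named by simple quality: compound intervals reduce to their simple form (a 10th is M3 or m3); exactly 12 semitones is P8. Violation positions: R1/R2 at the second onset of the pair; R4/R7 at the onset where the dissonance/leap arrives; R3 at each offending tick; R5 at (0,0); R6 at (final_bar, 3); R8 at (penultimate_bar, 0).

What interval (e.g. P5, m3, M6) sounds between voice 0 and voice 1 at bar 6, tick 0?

M2

voice 0=G3 voice 1=A3 -> M2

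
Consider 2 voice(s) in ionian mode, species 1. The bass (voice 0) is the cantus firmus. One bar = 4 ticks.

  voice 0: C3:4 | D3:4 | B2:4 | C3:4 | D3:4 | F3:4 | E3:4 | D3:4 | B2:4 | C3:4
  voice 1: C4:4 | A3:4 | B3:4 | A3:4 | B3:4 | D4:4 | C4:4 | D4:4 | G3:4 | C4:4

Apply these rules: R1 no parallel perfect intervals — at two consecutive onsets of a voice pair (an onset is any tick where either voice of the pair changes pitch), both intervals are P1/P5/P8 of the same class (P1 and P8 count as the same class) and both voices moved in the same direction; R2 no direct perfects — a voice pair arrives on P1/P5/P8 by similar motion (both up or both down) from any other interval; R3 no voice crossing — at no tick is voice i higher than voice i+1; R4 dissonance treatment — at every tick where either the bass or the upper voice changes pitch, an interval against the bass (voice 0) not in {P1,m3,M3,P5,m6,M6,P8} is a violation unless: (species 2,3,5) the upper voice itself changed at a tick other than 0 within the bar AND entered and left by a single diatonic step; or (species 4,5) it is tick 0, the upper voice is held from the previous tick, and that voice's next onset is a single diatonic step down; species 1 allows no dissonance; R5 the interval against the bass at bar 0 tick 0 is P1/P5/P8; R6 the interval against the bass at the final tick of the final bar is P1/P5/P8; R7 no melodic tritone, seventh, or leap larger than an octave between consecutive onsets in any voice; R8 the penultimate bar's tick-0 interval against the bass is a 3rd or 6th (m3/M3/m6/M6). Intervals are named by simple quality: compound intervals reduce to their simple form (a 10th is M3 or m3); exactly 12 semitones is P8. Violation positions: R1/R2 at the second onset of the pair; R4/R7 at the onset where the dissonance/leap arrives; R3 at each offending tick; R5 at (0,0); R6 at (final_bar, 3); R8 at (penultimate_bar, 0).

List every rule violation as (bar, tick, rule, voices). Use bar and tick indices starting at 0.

(9, 0, R2, (0, 1))

bar 0: v0=C3 v1=C4 downbeat P8
bar 1: v0=D3 v1=A3 downbeat P5
bar 2: v0=B2 v1=B3 downbeat P8
bar 3: v0=C3 v1=A3 downbeat M6
bar 4: v0=D3 v1=B3 downbeat M6
bar 5: v0=F3 v1=D4 downbeat M6
bar 6: v0=E3 v1=C4 downbeat m6
bar 7: v0=D3 v1=D4 downbeat P8
bar 8: v0=B2 v1=G3 downbeat m6
bar 9: v0=C3 v1=C4 downbeat P8
  -> R2 @ bar 9 tick 0 v(0, 1): B2/G3 m6 -> C3/C4 P8 similar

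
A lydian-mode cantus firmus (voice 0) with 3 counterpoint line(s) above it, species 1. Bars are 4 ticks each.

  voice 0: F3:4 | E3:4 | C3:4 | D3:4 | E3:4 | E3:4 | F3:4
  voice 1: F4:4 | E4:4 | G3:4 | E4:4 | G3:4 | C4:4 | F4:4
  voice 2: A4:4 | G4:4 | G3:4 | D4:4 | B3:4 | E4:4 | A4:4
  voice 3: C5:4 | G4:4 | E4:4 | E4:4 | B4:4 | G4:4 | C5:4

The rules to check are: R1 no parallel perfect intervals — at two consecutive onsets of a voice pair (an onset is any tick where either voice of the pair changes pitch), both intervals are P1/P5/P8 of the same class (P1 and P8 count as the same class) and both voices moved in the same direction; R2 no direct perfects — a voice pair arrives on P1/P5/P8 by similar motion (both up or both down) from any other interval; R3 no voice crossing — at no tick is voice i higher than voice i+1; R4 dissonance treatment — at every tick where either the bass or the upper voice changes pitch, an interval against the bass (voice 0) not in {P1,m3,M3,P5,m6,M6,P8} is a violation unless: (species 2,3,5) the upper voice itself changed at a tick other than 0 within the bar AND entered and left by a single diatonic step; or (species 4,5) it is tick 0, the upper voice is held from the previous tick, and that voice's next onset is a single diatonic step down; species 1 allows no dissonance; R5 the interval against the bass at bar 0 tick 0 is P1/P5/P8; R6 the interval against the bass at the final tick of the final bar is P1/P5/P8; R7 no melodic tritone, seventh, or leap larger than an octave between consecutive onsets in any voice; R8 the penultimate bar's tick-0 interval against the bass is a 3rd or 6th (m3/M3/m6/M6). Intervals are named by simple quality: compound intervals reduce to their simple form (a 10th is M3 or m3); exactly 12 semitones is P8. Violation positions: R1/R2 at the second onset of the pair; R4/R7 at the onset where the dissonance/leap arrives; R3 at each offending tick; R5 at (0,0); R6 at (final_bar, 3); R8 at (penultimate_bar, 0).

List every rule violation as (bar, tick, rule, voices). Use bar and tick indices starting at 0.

(0, 0, R5, (0, 2))
(1, 0, R1, (0, 1))
(1, 0, R2, (2, 3))
(2, 0, R2, (0, 1))
(2, 0, R2, (0, 2))
(2, 0, R2, (1, 2))
(3, 0, R2, (0, 2))
(3, 0, R3, (1, 2))
(3, 0, R4, (0, 1))
(3, 0, R4, (0, 3))
(3, 1, R3, (1, 2))
(3, 2, R3, (1, 2))
(3, 3, R3, (1, 2))
(4, 0, R2, (0, 3))
(5, 0, R8, (0, 2))
(6, 0, R1, (1, 3))
(6, 0, R2, (0, 1))
(6, 0, R2, (0, 3))
(6, 3, R6, (0, 2))

bar 0: v0=F3 v1=F4 v2=A4 v3=C5 downbeat P5
bar 1: v0=E3 v1=E4 v2=G4 v3=G4 downbeat m3
bar 2: v0=C3 v1=G3 v2=G3 v3=E4 downbeat M3
bar 3: v0=D3 v1=E4 v2=D4 v3=E4 downbeat M2
bar 4: v0=E3 v1=G3 v2=B3 v3=B4 downbeat P5
bar 5: v0=E3 v1=C4 v2=E4 v3=G4 downbeat m3
bar 6: v0=F3 v1=F4 v2=A4 v3=C5 downbeat P5
  -> R5 @ bar 0 tick 0 v(0, 2): opens on M3
  -> R1 @ bar 1 tick 0 v(0, 1): F3/F4 P8 -> E3/E4 P8 similar
  -> R2 @ bar 1 tick 0 v(2, 3): A4/C5 m3 -> G4/G4 P1 similar
  -> R2 @ bar 2 tick 0 v(0, 1): E3/E4 P8 -> C3/G3 P5 similar
  -> R2 @ bar 2 tick 0 v(0, 2): E3/G4 m3 -> C3/G3 P5 similar
  -> R2 @ bar 2 tick 0 v(1, 2): E4/G4 m3 -> G3/G3 P1 similar
  -> R2 @ bar 3 tick 0 v(0, 2): C3/G3 P5 -> D3/D4 P8 similar
  -> R3 @ bar 3 tick 0 v(1, 2): E4 above D4
  -> R4 @ bar 3 tick 0 v(0, 1): D3/E4 M2 untreated
  -> R4 @ bar 3 tick 0 v(0, 3): D3/E4 M2 untreated
  -> R3 @ bar 3 tick 1 v(1, 2): E4 above D4
  -> R3 @ bar 3 tick 2 v(1, 2): E4 above D4
  -> R3 @ bar 3 tick 3 v(1, 2): E4 above D4
  -> R2 @ bar 4 tick 0 v(0, 3): D3/E4 M2 -> E3/B4 P5 similar
  -> R8 @ bar 5 tick 0 v(0, 2): penult P8 not 3rd/6th
  -> R1 @ bar 6 tick 0 v(1, 3): C4/G4 P5 -> F4/C5 P5 similar
  -> R2 @ bar 6 tick 0 v(0, 1): E3/C4 m6 -> F3/F4 P8 similar
  -> R2 @ bar 6 tick 0 v(0, 3): E3/G4 m3 -> F3/C5 P5 similar
  -> R6 @ bar 6 tick 3 v(0, 2): closes on M3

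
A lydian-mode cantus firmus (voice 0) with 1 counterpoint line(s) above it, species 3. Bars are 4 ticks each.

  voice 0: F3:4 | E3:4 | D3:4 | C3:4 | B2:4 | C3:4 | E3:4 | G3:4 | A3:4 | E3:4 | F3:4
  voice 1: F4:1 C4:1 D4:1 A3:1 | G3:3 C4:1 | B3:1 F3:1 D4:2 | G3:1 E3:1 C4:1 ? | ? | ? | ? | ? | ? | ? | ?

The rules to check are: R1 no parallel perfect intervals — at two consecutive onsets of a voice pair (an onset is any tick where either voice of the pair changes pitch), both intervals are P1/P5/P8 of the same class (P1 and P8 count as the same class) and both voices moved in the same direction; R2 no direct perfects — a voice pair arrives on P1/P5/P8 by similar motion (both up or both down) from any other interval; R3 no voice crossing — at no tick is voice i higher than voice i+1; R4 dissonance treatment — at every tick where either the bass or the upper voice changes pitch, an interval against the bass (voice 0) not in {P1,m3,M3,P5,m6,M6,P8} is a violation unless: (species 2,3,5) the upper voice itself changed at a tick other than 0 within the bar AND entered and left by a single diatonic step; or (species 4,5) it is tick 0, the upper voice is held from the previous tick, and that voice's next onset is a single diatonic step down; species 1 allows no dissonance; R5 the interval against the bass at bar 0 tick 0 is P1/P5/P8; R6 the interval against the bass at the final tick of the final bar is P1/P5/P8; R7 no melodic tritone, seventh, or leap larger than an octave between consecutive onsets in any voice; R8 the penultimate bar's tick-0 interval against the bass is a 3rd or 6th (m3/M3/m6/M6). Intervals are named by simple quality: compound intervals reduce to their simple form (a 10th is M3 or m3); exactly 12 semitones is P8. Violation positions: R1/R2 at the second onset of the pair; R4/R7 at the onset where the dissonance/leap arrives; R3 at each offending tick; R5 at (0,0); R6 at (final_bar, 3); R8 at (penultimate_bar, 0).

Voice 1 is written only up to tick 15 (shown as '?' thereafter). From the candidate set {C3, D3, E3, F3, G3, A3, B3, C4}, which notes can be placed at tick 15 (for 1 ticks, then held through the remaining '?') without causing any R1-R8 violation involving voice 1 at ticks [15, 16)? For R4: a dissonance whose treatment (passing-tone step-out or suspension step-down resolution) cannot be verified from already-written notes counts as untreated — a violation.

C3: legal
D3: violates R4,R7
E3: legal
F3: violates R4
G3: legal
A3: legal
B3: violates R4
C4: legal

{A3, C3, C4, E3, G3}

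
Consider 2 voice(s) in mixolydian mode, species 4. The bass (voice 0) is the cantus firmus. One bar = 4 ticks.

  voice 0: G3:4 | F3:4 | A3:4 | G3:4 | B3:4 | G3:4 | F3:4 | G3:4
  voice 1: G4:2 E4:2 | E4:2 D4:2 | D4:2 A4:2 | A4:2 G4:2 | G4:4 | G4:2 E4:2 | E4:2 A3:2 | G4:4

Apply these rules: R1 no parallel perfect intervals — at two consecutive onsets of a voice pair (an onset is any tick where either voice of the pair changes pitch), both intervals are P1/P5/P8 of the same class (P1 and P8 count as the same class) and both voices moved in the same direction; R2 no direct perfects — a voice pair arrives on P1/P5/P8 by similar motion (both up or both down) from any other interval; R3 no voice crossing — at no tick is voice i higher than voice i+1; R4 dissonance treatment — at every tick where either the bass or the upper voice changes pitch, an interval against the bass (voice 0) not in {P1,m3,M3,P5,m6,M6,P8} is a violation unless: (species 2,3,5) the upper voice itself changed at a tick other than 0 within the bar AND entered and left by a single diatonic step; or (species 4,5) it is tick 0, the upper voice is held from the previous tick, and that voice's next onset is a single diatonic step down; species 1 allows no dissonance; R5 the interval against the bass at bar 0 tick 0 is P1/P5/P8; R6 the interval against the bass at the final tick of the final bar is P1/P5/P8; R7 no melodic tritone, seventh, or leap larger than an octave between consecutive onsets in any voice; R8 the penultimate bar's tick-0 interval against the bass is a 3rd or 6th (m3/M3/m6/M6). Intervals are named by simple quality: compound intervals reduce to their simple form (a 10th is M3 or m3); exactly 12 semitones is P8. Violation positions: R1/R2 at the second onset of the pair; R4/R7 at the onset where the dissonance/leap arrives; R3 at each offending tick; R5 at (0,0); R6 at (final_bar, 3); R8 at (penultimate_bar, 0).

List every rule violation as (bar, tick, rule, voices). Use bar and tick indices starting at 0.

(2, 0, R4, (0, 1))
(6, 0, R4, (0, 1))
(6, 0, R8, (0, 1))
(7, 0, R2, (0, 1))
(7, 0, R7, (1,))

bar 0: v0=G3 v1=G4 downbeat P8
bar 1: v0=F3 v1=E4 downbeat M7
bar 2: v0=A3 v1=D4 downbeat P4
bar 3: v0=G3 v1=A4 downbeat M2
bar 4: v0=B3 v1=G4 downbeat m6
bar 5: v0=G3 v1=G4 downbeat P8
bar 6: v0=F3 v1=E4 downbeat M7
bar 7: v0=G3 v1=G4 downbeat P8
  -> R4 @ bar 2 tick 0 v(0, 1): A3/D4 P4 untreated
  -> R4 @ bar 6 tick 0 v(0, 1): F3/E4 M7 untreated
  -> R8 @ bar 6 tick 0 v(0, 1): penult M7 not 3rd/6th
  -> R2 @ bar 7 tick 0 v(0, 1): F3/A3 M3 -> G3/G4 P8 similar
  -> R7 @ bar 7 tick 0 v(1,): A3->G4 leap 10st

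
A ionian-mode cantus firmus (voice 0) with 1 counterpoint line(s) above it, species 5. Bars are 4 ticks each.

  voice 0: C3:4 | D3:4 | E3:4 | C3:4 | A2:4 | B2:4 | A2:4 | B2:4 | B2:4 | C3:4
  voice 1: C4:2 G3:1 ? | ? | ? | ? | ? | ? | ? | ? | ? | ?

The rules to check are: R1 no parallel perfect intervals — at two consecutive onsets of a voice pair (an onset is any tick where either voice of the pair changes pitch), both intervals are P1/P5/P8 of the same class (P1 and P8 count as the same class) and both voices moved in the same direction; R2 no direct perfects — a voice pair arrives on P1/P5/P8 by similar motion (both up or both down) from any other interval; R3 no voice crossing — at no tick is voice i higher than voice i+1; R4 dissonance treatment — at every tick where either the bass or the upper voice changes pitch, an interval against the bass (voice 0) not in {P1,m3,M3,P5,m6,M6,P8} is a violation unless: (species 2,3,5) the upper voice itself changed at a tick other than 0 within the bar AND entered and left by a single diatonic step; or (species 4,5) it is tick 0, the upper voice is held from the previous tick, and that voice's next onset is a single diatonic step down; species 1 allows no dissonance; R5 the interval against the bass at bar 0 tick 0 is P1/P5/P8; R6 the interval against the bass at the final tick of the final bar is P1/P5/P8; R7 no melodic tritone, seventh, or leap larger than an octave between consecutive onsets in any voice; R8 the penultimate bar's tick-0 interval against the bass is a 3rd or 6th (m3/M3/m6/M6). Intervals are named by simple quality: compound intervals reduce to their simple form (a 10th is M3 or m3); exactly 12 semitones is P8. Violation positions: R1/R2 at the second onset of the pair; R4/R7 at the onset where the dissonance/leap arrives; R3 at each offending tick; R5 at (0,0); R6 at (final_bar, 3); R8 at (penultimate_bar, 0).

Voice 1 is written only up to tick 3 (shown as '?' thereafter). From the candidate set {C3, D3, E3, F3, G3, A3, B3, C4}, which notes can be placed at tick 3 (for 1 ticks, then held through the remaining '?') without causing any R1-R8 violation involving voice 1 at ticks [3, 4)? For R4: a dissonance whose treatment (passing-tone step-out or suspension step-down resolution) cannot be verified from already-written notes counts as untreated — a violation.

{A3, C3, C4, E3, G3}

C3: legal
D3: violates R4
E3: legal
F3: violates R4
G3: legal
A3: legal
B3: violates R4
C4: legal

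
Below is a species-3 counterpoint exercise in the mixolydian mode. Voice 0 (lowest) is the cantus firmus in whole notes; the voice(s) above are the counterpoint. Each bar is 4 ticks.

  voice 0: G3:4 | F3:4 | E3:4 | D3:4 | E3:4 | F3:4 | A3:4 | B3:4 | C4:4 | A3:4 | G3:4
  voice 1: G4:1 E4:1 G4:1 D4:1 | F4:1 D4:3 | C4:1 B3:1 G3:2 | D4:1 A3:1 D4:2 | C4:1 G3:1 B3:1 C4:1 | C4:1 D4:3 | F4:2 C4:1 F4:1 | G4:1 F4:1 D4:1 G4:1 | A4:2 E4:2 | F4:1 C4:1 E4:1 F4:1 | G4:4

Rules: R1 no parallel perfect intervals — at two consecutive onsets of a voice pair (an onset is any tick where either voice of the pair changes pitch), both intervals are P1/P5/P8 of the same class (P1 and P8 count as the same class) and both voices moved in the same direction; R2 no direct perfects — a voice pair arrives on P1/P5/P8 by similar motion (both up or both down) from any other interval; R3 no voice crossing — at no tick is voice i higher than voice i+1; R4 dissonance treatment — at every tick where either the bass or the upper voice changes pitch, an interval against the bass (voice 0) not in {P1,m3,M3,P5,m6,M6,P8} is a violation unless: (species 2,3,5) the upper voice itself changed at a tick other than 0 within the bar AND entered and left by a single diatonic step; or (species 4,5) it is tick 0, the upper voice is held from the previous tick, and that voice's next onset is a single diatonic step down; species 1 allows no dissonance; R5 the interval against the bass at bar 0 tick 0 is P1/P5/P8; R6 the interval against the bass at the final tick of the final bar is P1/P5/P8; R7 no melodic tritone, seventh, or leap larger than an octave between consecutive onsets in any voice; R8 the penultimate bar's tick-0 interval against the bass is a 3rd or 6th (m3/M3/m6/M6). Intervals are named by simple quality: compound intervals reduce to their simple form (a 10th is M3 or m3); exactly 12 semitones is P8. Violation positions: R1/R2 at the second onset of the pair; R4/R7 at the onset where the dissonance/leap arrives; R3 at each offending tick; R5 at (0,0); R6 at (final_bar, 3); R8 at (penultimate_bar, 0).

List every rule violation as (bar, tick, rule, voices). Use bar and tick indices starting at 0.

(7, 1, R4, (0, 1))

bar 0: v0=G3 v1=G4 downbeat P8
bar 1: v0=F3 v1=F4 downbeat P8
bar 2: v0=E3 v1=C4 downbeat m6
bar 3: v0=D3 v1=D4 downbeat P8
bar 4: v0=E3 v1=C4 downbeat m6
bar 5: v0=F3 v1=C4 downbeat P5
bar 6: v0=A3 v1=F4 downbeat m6
bar 7: v0=B3 v1=G4 downbeat m6
bar 8: v0=C4 v1=A4 downbeat M6
bar 9: v0=A3 v1=F4 downbeat m6
bar 10: v0=G3 v1=G4 downbeat P8
  -> R4 @ bar 7 tick 1 v(0, 1): B3/F4 TT untreated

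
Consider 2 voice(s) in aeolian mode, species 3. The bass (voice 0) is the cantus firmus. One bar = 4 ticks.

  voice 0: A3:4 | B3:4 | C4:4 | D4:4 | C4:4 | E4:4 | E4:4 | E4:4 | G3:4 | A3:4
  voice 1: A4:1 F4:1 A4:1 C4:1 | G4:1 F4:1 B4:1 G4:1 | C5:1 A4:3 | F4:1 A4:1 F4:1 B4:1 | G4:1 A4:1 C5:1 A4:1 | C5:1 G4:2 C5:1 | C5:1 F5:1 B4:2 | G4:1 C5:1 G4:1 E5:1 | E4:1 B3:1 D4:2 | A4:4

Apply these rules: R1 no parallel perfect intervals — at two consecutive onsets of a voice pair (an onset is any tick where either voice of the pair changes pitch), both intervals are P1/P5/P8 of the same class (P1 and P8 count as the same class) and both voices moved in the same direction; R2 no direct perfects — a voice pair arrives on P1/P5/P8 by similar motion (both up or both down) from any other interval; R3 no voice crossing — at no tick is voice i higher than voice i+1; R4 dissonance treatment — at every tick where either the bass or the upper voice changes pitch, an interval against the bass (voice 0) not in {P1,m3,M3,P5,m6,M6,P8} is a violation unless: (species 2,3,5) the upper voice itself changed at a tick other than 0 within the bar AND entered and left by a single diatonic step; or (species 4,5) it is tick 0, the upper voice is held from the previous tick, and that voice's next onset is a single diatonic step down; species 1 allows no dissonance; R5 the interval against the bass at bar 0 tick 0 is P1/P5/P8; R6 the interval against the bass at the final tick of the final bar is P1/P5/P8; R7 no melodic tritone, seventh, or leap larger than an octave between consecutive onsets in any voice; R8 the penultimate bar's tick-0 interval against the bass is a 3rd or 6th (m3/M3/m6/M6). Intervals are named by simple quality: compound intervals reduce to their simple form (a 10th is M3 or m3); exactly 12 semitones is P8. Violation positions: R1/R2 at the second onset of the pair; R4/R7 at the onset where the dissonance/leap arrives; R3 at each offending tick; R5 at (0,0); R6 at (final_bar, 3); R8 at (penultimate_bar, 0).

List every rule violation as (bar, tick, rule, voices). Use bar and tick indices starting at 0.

bar 0: v0=A3 v1=A4 downbeat P8
bar 1: v0=B3 v1=G4 downbeat m6
bar 2: v0=C4 v1=C5 downbeat P8
bar 3: v0=D4 v1=F4 downbeat m3
bar 4: v0=C4 v1=G4 downbeat P5
bar 5: v0=E4 v1=C5 downbeat m6
bar 6: v0=E4 v1=C5 downbeat m6
bar 7: v0=E4 v1=G4 downbeat m3
bar 8: v0=G3 v1=E4 downbeat M6
bar 9: v0=A3 v1=A4 downbeat P8
  -> R4 @ bar 1 tick 1 v(0, 1): B3/F4 TT untreated
  -> R7 @ bar 1 tick 2 v(1,): F4->B4 leap 6st
  -> R2 @ bar 2 tick 0 v(0, 1): B3/G4 m6 -> C4/C5 P8 similar
  -> R7 @ bar 3 tick 3 v(1,): F4->B4 leap 6st
  -> R2 @ bar 4 tick 0 v(0, 1): D4/B4 M6 -> C4/G4 P5 similar
  -> R4 @ bar 6 tick 1 v(0, 1): E4/F5 m2 untreated
  -> R7 @ bar 6 tick 2 v(1,): F5->B4 leap 6st
  -> R2 @ bar 9 tick 0 v(0, 1): G3/D4 P5 -> A3/A4 P8 similar

(1, 1, R4, (0, 1))
(1, 2, R7, (1,))
(2, 0, R2, (0, 1))
(3, 3, R7, (1,))
(4, 0, R2, (0, 1))
(6, 1, R4, (0, 1))
(6, 2, R7, (1,))
(9, 0, R2, (0, 1))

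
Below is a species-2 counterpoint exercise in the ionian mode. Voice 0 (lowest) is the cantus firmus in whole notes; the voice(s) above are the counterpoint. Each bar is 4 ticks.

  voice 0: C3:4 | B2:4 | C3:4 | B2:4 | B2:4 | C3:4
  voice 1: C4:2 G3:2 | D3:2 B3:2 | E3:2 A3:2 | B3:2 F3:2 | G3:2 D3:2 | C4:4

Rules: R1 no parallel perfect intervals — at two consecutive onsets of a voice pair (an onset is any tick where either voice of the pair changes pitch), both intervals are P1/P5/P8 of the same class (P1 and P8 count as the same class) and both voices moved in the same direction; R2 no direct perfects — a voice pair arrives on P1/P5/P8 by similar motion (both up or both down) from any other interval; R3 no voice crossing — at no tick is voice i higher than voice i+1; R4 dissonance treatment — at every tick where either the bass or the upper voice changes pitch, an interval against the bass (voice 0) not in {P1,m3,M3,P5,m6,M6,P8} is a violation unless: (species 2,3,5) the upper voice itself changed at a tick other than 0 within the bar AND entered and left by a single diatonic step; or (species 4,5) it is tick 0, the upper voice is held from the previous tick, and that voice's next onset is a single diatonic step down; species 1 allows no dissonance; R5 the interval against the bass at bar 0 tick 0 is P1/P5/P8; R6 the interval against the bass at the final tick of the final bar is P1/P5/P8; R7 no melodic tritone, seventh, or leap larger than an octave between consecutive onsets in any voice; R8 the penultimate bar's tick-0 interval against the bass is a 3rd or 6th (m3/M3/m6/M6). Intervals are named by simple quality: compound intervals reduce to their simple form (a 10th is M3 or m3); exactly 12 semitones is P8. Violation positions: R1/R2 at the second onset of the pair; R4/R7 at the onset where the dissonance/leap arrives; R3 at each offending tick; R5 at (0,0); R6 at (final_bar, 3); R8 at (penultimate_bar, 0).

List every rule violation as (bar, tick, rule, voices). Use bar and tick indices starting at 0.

bar 0: v0=C3 v1=C4 downbeat P8
bar 1: v0=B2 v1=D3 downbeat m3
bar 2: v0=C3 v1=E3 downbeat M3
bar 3: v0=B2 v1=B3 downbeat P8
bar 4: v0=B2 v1=G3 downbeat m6
bar 5: v0=C3 v1=C4 downbeat P8
  -> R4 @ bar 3 tick 2 v(0, 1): B2/F3 TT untreated
  -> R7 @ bar 3 tick 2 v(1,): B3->F3 leap 6st
  -> R2 @ bar 5 tick 0 v(0, 1): B2/D3 m3 -> C3/C4 P8 similar
  -> R7 @ bar 5 tick 0 v(1,): D3->C4 leap 10st

(3, 2, R4, (0, 1))
(3, 2, R7, (1,))
(5, 0, R2, (0, 1))
(5, 0, R7, (1,))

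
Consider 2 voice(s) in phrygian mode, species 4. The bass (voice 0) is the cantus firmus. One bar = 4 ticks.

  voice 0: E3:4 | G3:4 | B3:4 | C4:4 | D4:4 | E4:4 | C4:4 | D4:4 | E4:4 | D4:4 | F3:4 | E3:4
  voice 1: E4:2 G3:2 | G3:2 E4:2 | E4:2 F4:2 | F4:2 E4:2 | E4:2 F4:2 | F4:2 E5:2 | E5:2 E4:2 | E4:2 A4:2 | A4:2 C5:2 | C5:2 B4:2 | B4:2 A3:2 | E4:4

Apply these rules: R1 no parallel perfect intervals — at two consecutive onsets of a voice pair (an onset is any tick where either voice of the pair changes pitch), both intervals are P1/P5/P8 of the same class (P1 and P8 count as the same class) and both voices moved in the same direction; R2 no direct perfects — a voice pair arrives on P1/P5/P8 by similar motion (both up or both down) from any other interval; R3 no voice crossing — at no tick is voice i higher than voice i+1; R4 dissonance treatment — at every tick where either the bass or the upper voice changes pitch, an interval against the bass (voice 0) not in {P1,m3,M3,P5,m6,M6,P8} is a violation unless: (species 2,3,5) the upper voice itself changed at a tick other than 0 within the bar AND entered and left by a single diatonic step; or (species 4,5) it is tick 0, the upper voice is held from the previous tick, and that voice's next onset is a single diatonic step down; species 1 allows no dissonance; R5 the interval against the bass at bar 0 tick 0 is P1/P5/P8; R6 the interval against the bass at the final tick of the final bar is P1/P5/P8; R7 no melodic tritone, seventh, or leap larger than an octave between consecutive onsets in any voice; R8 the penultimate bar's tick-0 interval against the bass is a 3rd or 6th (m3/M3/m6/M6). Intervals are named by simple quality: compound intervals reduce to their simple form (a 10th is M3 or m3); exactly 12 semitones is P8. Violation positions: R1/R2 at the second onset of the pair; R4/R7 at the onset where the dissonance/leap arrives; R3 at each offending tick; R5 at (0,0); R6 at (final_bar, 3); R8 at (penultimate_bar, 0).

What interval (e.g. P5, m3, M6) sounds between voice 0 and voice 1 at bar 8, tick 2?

voice 0=E4 voice 1=C5 -> m6

m6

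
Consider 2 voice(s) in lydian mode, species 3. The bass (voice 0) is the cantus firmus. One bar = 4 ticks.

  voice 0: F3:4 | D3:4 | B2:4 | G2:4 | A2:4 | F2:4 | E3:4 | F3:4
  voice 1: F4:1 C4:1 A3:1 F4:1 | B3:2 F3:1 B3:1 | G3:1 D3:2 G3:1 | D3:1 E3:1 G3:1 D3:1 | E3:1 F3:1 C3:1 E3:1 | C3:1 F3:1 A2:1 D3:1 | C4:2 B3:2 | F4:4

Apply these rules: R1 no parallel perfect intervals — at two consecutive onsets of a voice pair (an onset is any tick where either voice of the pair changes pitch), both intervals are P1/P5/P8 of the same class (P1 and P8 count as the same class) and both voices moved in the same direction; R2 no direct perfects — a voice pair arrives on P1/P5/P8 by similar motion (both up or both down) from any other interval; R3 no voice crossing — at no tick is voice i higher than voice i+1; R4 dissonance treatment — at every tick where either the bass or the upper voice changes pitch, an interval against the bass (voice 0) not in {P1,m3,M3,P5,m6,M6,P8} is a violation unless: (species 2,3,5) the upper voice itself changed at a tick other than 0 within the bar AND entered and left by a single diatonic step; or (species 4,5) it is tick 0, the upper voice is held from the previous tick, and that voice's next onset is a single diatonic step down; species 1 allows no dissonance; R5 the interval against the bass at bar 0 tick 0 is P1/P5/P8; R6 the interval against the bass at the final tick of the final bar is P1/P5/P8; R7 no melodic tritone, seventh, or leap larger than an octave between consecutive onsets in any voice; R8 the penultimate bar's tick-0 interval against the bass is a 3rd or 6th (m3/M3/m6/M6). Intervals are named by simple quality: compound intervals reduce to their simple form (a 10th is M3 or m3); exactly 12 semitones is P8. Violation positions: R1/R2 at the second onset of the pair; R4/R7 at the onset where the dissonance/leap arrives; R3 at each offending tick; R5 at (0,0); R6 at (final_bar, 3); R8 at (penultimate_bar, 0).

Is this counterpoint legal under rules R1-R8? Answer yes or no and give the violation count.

No (10 violations)

bar 0: v0=F3 v1=F4 (P8)
bar 1: v0=D3 v1=B3 (M6)
bar 2: v0=B2 v1=G3 (m6)
bar 3: v0=G2 v1=D3 (P5)
bar 4: v0=A2 v1=E3 (P5)
bar 5: v0=F2 v1=C3 (P5)
bar 6: v0=E3 v1=C4 (m6)
bar 7: v0=F3 v1=F4 (P8)
  R7 @ bar1.0: F4->B3 leap 6st
  R7 @ bar1.2: B3->F3 leap 6st
  R7 @ bar1.3: F3->B3 leap 6st
  R2 @ bar3.0: B2/G3 m6 -> G2/D3 P5 similar
  R1 @ bar4.0: G2/D3 P5 -> A2/E3 P5 similar
  R1 @ bar5.0: A2/E3 P5 -> F2/C3 P5 similar
  R7 @ bar6.0: F2->E3 leap 11st
  R7 @ bar6.0: D3->C4 leap 10st
  R2 @ bar7.0: E3/B3 P5 -> F3/F4 P8 similar
  R7 @ bar7.0: B3->F4 leap 6st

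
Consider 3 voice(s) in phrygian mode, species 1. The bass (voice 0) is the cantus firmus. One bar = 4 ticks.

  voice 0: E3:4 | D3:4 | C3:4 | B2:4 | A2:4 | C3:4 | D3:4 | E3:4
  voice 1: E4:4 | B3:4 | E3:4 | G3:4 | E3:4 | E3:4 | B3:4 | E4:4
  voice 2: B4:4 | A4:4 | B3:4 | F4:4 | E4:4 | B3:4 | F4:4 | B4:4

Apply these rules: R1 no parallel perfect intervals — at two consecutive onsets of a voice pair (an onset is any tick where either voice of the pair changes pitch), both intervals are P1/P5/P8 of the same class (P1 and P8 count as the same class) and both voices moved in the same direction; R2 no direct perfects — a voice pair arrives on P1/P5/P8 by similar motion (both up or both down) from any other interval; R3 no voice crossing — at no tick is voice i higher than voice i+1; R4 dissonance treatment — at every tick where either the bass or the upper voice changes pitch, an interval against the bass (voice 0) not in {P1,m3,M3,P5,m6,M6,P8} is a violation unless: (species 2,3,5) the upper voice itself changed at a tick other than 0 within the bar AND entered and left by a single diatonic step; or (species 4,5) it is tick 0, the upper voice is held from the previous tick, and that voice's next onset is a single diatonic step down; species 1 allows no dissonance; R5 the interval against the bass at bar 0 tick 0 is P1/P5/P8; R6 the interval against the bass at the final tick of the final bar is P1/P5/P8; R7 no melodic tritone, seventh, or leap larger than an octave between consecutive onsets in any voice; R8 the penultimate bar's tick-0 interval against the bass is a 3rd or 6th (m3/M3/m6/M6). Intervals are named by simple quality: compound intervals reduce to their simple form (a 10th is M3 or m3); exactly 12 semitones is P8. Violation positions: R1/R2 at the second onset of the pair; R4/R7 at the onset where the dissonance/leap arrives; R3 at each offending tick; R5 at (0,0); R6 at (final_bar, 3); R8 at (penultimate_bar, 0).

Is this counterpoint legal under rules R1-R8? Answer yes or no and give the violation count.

bar 0: v0=E3 v1=E4 v2=B4 (P5)
bar 1: v0=D3 v1=B3 v2=A4 (P5)
bar 2: v0=C3 v1=E3 v2=B3 (M7)
bar 3: v0=B2 v1=G3 v2=F4 (TT)
bar 4: v0=A2 v1=E3 v2=E4 (P5)
bar 5: v0=C3 v1=E3 v2=B3 (M7)
bar 6: v0=D3 v1=B3 v2=F4 (m3)
bar 7: v0=E3 v1=E4 v2=B4 (P5)
  R1 @ bar1.0: E3/B4 P5 -> D3/A4 P5 similar
  R2 @ bar2.0: B3/A4 m7 -> E3/B3 P5 similar
  R4 @ bar2.0: C3/B3 M7 untreated
  R7 @ bar2.0: A4->B3 leap 10st
  R4 @ bar3.0: B2/F4 TT untreated
  R7 @ bar3.0: B3->F4 leap 6st
  R2 @ bar4.0: B2/G3 m6 -> A2/E3 P5 similar
  R2 @ bar4.0: B2/F4 TT -> A2/E4 P5 similar
  R2 @ bar4.0: G3/F4 m7 -> E3/E4 P8 similar
  R4 @ bar5.0: C3/B3 M7 untreated
  R7 @ bar6.0: B3->F4 leap 6st
  R2 @ bar7.0: D3/B3 M6 -> E3/E4 P8 similar
  R2 @ bar7.0: D3/F4 m3 -> E3/B4 P5 similar
  R2 @ bar7.0: B3/F4 TT -> E4/B4 P5 similar
  R7 @ bar7.0: F4->B4 leap 6st

No (15 violations)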